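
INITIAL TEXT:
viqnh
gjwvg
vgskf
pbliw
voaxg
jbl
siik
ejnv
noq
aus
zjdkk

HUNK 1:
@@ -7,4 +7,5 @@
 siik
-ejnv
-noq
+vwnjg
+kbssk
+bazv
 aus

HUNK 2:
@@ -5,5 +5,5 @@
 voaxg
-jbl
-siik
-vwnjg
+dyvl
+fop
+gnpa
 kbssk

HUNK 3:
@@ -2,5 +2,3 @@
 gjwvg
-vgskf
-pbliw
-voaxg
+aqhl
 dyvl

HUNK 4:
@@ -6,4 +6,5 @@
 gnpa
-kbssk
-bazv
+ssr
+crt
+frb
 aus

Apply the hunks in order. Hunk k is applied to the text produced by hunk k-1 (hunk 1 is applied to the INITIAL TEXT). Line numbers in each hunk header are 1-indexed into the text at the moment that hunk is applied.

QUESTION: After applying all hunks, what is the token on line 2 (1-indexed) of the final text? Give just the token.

Hunk 1: at line 7 remove [ejnv,noq] add [vwnjg,kbssk,bazv] -> 12 lines: viqnh gjwvg vgskf pbliw voaxg jbl siik vwnjg kbssk bazv aus zjdkk
Hunk 2: at line 5 remove [jbl,siik,vwnjg] add [dyvl,fop,gnpa] -> 12 lines: viqnh gjwvg vgskf pbliw voaxg dyvl fop gnpa kbssk bazv aus zjdkk
Hunk 3: at line 2 remove [vgskf,pbliw,voaxg] add [aqhl] -> 10 lines: viqnh gjwvg aqhl dyvl fop gnpa kbssk bazv aus zjdkk
Hunk 4: at line 6 remove [kbssk,bazv] add [ssr,crt,frb] -> 11 lines: viqnh gjwvg aqhl dyvl fop gnpa ssr crt frb aus zjdkk
Final line 2: gjwvg

Answer: gjwvg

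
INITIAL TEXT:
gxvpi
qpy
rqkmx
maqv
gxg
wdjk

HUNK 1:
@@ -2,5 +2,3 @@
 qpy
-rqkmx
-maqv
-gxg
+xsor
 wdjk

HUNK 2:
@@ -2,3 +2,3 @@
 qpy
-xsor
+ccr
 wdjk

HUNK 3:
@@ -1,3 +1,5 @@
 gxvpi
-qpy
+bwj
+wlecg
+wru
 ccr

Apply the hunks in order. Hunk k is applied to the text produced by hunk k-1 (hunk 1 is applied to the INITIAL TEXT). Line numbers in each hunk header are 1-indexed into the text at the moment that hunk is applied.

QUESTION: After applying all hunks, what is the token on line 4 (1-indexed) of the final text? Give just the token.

Answer: wru

Derivation:
Hunk 1: at line 2 remove [rqkmx,maqv,gxg] add [xsor] -> 4 lines: gxvpi qpy xsor wdjk
Hunk 2: at line 2 remove [xsor] add [ccr] -> 4 lines: gxvpi qpy ccr wdjk
Hunk 3: at line 1 remove [qpy] add [bwj,wlecg,wru] -> 6 lines: gxvpi bwj wlecg wru ccr wdjk
Final line 4: wru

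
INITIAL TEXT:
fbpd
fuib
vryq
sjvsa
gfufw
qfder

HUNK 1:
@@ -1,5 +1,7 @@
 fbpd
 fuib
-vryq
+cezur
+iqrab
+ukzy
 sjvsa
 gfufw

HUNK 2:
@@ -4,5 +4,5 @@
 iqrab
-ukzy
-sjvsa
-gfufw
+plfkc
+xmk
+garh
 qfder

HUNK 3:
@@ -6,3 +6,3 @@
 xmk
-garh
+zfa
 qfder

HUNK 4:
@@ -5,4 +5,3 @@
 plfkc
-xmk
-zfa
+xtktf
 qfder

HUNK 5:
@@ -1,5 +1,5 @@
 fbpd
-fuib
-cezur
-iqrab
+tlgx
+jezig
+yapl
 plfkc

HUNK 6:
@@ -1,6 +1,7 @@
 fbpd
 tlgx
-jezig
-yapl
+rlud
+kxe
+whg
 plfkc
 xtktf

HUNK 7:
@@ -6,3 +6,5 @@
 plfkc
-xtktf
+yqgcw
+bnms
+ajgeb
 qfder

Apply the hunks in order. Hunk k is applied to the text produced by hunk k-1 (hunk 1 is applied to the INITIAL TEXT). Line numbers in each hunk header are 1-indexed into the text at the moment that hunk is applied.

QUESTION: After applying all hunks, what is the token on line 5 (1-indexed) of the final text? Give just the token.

Hunk 1: at line 1 remove [vryq] add [cezur,iqrab,ukzy] -> 8 lines: fbpd fuib cezur iqrab ukzy sjvsa gfufw qfder
Hunk 2: at line 4 remove [ukzy,sjvsa,gfufw] add [plfkc,xmk,garh] -> 8 lines: fbpd fuib cezur iqrab plfkc xmk garh qfder
Hunk 3: at line 6 remove [garh] add [zfa] -> 8 lines: fbpd fuib cezur iqrab plfkc xmk zfa qfder
Hunk 4: at line 5 remove [xmk,zfa] add [xtktf] -> 7 lines: fbpd fuib cezur iqrab plfkc xtktf qfder
Hunk 5: at line 1 remove [fuib,cezur,iqrab] add [tlgx,jezig,yapl] -> 7 lines: fbpd tlgx jezig yapl plfkc xtktf qfder
Hunk 6: at line 1 remove [jezig,yapl] add [rlud,kxe,whg] -> 8 lines: fbpd tlgx rlud kxe whg plfkc xtktf qfder
Hunk 7: at line 6 remove [xtktf] add [yqgcw,bnms,ajgeb] -> 10 lines: fbpd tlgx rlud kxe whg plfkc yqgcw bnms ajgeb qfder
Final line 5: whg

Answer: whg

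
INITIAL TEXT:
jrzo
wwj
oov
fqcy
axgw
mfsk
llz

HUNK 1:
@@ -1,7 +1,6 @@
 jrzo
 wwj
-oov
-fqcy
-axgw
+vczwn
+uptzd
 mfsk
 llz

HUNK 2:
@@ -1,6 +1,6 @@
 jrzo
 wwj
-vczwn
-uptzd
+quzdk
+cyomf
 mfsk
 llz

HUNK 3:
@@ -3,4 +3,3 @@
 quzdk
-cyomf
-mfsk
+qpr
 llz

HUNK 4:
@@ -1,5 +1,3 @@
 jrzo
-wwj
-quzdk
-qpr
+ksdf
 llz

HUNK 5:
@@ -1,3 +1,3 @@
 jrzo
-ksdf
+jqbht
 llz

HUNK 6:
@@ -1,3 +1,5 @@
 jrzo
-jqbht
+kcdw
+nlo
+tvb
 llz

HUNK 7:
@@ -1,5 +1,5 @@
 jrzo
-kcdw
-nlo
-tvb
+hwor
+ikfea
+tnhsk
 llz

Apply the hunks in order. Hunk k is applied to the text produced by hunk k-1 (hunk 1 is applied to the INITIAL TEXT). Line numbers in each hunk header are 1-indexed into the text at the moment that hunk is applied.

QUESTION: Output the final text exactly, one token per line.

Hunk 1: at line 1 remove [oov,fqcy,axgw] add [vczwn,uptzd] -> 6 lines: jrzo wwj vczwn uptzd mfsk llz
Hunk 2: at line 1 remove [vczwn,uptzd] add [quzdk,cyomf] -> 6 lines: jrzo wwj quzdk cyomf mfsk llz
Hunk 3: at line 3 remove [cyomf,mfsk] add [qpr] -> 5 lines: jrzo wwj quzdk qpr llz
Hunk 4: at line 1 remove [wwj,quzdk,qpr] add [ksdf] -> 3 lines: jrzo ksdf llz
Hunk 5: at line 1 remove [ksdf] add [jqbht] -> 3 lines: jrzo jqbht llz
Hunk 6: at line 1 remove [jqbht] add [kcdw,nlo,tvb] -> 5 lines: jrzo kcdw nlo tvb llz
Hunk 7: at line 1 remove [kcdw,nlo,tvb] add [hwor,ikfea,tnhsk] -> 5 lines: jrzo hwor ikfea tnhsk llz

Answer: jrzo
hwor
ikfea
tnhsk
llz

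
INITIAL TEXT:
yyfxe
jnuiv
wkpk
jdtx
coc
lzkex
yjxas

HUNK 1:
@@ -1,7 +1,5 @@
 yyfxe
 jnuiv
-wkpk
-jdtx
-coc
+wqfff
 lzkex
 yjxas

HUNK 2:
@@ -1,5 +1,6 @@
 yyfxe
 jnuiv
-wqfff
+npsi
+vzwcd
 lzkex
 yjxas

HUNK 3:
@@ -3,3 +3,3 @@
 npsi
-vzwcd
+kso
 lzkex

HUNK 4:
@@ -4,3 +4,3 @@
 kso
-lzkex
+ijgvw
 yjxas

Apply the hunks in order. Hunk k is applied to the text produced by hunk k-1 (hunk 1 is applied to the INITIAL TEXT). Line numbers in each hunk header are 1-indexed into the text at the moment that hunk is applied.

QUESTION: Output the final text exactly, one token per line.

Answer: yyfxe
jnuiv
npsi
kso
ijgvw
yjxas

Derivation:
Hunk 1: at line 1 remove [wkpk,jdtx,coc] add [wqfff] -> 5 lines: yyfxe jnuiv wqfff lzkex yjxas
Hunk 2: at line 1 remove [wqfff] add [npsi,vzwcd] -> 6 lines: yyfxe jnuiv npsi vzwcd lzkex yjxas
Hunk 3: at line 3 remove [vzwcd] add [kso] -> 6 lines: yyfxe jnuiv npsi kso lzkex yjxas
Hunk 4: at line 4 remove [lzkex] add [ijgvw] -> 6 lines: yyfxe jnuiv npsi kso ijgvw yjxas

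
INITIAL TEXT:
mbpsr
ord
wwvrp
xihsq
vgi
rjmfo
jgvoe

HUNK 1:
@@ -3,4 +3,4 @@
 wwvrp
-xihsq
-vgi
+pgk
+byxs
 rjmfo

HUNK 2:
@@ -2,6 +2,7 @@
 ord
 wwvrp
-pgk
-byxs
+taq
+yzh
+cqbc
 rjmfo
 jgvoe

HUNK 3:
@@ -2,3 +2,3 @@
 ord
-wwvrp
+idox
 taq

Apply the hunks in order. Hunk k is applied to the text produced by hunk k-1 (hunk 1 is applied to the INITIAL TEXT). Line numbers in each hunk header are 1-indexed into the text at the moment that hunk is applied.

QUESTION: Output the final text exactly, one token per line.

Answer: mbpsr
ord
idox
taq
yzh
cqbc
rjmfo
jgvoe

Derivation:
Hunk 1: at line 3 remove [xihsq,vgi] add [pgk,byxs] -> 7 lines: mbpsr ord wwvrp pgk byxs rjmfo jgvoe
Hunk 2: at line 2 remove [pgk,byxs] add [taq,yzh,cqbc] -> 8 lines: mbpsr ord wwvrp taq yzh cqbc rjmfo jgvoe
Hunk 3: at line 2 remove [wwvrp] add [idox] -> 8 lines: mbpsr ord idox taq yzh cqbc rjmfo jgvoe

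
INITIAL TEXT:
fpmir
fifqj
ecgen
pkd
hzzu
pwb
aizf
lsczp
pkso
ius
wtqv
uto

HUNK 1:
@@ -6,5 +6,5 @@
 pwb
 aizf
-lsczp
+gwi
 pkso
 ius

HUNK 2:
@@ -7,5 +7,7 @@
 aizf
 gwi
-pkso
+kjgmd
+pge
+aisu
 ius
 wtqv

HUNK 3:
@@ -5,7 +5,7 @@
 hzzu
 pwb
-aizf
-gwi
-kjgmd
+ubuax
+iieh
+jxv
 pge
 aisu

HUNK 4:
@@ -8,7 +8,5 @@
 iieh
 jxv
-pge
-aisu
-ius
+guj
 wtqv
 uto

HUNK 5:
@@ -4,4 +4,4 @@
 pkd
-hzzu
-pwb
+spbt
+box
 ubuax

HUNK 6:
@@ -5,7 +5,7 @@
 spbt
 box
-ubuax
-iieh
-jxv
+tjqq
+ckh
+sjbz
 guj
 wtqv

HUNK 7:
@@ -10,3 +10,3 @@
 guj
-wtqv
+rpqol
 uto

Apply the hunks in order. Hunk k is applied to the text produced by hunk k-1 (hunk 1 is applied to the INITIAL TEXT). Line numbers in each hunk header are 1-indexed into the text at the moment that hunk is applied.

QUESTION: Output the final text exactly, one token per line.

Hunk 1: at line 6 remove [lsczp] add [gwi] -> 12 lines: fpmir fifqj ecgen pkd hzzu pwb aizf gwi pkso ius wtqv uto
Hunk 2: at line 7 remove [pkso] add [kjgmd,pge,aisu] -> 14 lines: fpmir fifqj ecgen pkd hzzu pwb aizf gwi kjgmd pge aisu ius wtqv uto
Hunk 3: at line 5 remove [aizf,gwi,kjgmd] add [ubuax,iieh,jxv] -> 14 lines: fpmir fifqj ecgen pkd hzzu pwb ubuax iieh jxv pge aisu ius wtqv uto
Hunk 4: at line 8 remove [pge,aisu,ius] add [guj] -> 12 lines: fpmir fifqj ecgen pkd hzzu pwb ubuax iieh jxv guj wtqv uto
Hunk 5: at line 4 remove [hzzu,pwb] add [spbt,box] -> 12 lines: fpmir fifqj ecgen pkd spbt box ubuax iieh jxv guj wtqv uto
Hunk 6: at line 5 remove [ubuax,iieh,jxv] add [tjqq,ckh,sjbz] -> 12 lines: fpmir fifqj ecgen pkd spbt box tjqq ckh sjbz guj wtqv uto
Hunk 7: at line 10 remove [wtqv] add [rpqol] -> 12 lines: fpmir fifqj ecgen pkd spbt box tjqq ckh sjbz guj rpqol uto

Answer: fpmir
fifqj
ecgen
pkd
spbt
box
tjqq
ckh
sjbz
guj
rpqol
uto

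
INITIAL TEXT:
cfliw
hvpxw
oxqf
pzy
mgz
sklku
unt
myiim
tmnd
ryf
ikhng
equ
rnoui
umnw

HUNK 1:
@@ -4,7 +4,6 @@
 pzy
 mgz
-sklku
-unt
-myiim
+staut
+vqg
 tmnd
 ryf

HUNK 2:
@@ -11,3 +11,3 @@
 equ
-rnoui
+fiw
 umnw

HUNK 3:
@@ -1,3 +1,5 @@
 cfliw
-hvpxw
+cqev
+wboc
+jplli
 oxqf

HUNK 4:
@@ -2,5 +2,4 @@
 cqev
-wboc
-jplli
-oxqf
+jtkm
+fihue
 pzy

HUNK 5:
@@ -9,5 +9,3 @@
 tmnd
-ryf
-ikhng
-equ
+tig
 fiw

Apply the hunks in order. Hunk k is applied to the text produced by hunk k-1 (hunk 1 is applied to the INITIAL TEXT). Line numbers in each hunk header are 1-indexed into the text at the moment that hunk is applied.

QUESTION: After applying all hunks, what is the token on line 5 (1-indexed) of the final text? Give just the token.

Answer: pzy

Derivation:
Hunk 1: at line 4 remove [sklku,unt,myiim] add [staut,vqg] -> 13 lines: cfliw hvpxw oxqf pzy mgz staut vqg tmnd ryf ikhng equ rnoui umnw
Hunk 2: at line 11 remove [rnoui] add [fiw] -> 13 lines: cfliw hvpxw oxqf pzy mgz staut vqg tmnd ryf ikhng equ fiw umnw
Hunk 3: at line 1 remove [hvpxw] add [cqev,wboc,jplli] -> 15 lines: cfliw cqev wboc jplli oxqf pzy mgz staut vqg tmnd ryf ikhng equ fiw umnw
Hunk 4: at line 2 remove [wboc,jplli,oxqf] add [jtkm,fihue] -> 14 lines: cfliw cqev jtkm fihue pzy mgz staut vqg tmnd ryf ikhng equ fiw umnw
Hunk 5: at line 9 remove [ryf,ikhng,equ] add [tig] -> 12 lines: cfliw cqev jtkm fihue pzy mgz staut vqg tmnd tig fiw umnw
Final line 5: pzy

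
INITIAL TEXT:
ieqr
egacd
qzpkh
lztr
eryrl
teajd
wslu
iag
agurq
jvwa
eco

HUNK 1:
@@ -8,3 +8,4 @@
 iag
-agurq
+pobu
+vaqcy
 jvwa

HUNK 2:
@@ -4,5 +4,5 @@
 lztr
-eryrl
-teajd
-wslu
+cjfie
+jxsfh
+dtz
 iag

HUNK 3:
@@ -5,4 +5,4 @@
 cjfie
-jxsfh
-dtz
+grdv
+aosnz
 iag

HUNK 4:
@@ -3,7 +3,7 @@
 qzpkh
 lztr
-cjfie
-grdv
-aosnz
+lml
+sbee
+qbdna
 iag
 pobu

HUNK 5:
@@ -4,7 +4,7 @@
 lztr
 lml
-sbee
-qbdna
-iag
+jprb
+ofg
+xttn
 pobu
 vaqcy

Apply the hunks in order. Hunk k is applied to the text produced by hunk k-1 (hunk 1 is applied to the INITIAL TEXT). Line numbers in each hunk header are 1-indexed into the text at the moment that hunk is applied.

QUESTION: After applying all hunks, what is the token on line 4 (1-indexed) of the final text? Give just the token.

Hunk 1: at line 8 remove [agurq] add [pobu,vaqcy] -> 12 lines: ieqr egacd qzpkh lztr eryrl teajd wslu iag pobu vaqcy jvwa eco
Hunk 2: at line 4 remove [eryrl,teajd,wslu] add [cjfie,jxsfh,dtz] -> 12 lines: ieqr egacd qzpkh lztr cjfie jxsfh dtz iag pobu vaqcy jvwa eco
Hunk 3: at line 5 remove [jxsfh,dtz] add [grdv,aosnz] -> 12 lines: ieqr egacd qzpkh lztr cjfie grdv aosnz iag pobu vaqcy jvwa eco
Hunk 4: at line 3 remove [cjfie,grdv,aosnz] add [lml,sbee,qbdna] -> 12 lines: ieqr egacd qzpkh lztr lml sbee qbdna iag pobu vaqcy jvwa eco
Hunk 5: at line 4 remove [sbee,qbdna,iag] add [jprb,ofg,xttn] -> 12 lines: ieqr egacd qzpkh lztr lml jprb ofg xttn pobu vaqcy jvwa eco
Final line 4: lztr

Answer: lztr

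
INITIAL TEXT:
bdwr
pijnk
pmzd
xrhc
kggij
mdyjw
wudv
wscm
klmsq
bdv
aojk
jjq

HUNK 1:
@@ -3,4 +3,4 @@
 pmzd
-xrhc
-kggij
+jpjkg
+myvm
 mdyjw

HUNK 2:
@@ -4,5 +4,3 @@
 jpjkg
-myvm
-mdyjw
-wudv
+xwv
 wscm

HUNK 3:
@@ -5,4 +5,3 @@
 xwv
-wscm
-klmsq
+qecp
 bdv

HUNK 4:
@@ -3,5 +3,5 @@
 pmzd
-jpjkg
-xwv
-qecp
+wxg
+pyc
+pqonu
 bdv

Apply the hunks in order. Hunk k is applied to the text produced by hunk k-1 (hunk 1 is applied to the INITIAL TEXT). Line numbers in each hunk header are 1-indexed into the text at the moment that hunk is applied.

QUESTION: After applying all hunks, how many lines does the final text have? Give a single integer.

Hunk 1: at line 3 remove [xrhc,kggij] add [jpjkg,myvm] -> 12 lines: bdwr pijnk pmzd jpjkg myvm mdyjw wudv wscm klmsq bdv aojk jjq
Hunk 2: at line 4 remove [myvm,mdyjw,wudv] add [xwv] -> 10 lines: bdwr pijnk pmzd jpjkg xwv wscm klmsq bdv aojk jjq
Hunk 3: at line 5 remove [wscm,klmsq] add [qecp] -> 9 lines: bdwr pijnk pmzd jpjkg xwv qecp bdv aojk jjq
Hunk 4: at line 3 remove [jpjkg,xwv,qecp] add [wxg,pyc,pqonu] -> 9 lines: bdwr pijnk pmzd wxg pyc pqonu bdv aojk jjq
Final line count: 9

Answer: 9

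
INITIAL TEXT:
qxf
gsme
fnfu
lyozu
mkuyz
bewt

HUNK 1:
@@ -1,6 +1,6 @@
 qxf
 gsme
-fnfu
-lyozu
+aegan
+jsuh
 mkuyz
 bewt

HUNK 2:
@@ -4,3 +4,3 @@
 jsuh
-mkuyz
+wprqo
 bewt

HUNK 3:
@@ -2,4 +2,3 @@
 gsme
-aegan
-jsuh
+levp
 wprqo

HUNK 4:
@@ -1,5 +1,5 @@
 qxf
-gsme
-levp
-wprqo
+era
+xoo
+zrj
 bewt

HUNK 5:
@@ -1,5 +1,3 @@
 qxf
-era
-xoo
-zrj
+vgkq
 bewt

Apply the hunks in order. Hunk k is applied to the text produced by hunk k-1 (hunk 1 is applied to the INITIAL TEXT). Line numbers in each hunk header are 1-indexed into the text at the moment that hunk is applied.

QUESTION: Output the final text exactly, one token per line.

Answer: qxf
vgkq
bewt

Derivation:
Hunk 1: at line 1 remove [fnfu,lyozu] add [aegan,jsuh] -> 6 lines: qxf gsme aegan jsuh mkuyz bewt
Hunk 2: at line 4 remove [mkuyz] add [wprqo] -> 6 lines: qxf gsme aegan jsuh wprqo bewt
Hunk 3: at line 2 remove [aegan,jsuh] add [levp] -> 5 lines: qxf gsme levp wprqo bewt
Hunk 4: at line 1 remove [gsme,levp,wprqo] add [era,xoo,zrj] -> 5 lines: qxf era xoo zrj bewt
Hunk 5: at line 1 remove [era,xoo,zrj] add [vgkq] -> 3 lines: qxf vgkq bewt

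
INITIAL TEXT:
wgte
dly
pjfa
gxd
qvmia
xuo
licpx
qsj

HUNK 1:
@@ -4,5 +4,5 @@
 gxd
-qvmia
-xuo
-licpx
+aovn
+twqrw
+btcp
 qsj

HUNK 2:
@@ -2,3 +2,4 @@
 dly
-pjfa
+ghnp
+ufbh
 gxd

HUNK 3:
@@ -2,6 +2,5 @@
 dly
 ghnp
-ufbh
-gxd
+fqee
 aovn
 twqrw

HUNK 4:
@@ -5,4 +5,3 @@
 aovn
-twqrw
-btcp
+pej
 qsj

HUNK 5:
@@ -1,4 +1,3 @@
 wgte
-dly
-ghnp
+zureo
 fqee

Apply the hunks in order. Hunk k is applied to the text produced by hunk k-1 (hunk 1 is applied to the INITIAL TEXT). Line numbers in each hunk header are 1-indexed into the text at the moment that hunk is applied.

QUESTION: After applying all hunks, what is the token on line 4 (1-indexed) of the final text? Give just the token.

Answer: aovn

Derivation:
Hunk 1: at line 4 remove [qvmia,xuo,licpx] add [aovn,twqrw,btcp] -> 8 lines: wgte dly pjfa gxd aovn twqrw btcp qsj
Hunk 2: at line 2 remove [pjfa] add [ghnp,ufbh] -> 9 lines: wgte dly ghnp ufbh gxd aovn twqrw btcp qsj
Hunk 3: at line 2 remove [ufbh,gxd] add [fqee] -> 8 lines: wgte dly ghnp fqee aovn twqrw btcp qsj
Hunk 4: at line 5 remove [twqrw,btcp] add [pej] -> 7 lines: wgte dly ghnp fqee aovn pej qsj
Hunk 5: at line 1 remove [dly,ghnp] add [zureo] -> 6 lines: wgte zureo fqee aovn pej qsj
Final line 4: aovn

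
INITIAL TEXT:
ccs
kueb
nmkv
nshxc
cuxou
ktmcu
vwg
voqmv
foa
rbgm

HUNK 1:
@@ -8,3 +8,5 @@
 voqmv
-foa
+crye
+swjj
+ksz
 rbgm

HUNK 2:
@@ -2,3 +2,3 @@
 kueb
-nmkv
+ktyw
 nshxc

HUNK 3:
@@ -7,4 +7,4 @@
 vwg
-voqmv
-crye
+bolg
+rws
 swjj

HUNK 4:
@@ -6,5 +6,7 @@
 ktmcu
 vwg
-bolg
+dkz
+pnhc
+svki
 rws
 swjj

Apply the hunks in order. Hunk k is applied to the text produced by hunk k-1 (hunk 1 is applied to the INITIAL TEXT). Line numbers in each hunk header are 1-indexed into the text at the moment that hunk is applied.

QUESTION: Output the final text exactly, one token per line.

Answer: ccs
kueb
ktyw
nshxc
cuxou
ktmcu
vwg
dkz
pnhc
svki
rws
swjj
ksz
rbgm

Derivation:
Hunk 1: at line 8 remove [foa] add [crye,swjj,ksz] -> 12 lines: ccs kueb nmkv nshxc cuxou ktmcu vwg voqmv crye swjj ksz rbgm
Hunk 2: at line 2 remove [nmkv] add [ktyw] -> 12 lines: ccs kueb ktyw nshxc cuxou ktmcu vwg voqmv crye swjj ksz rbgm
Hunk 3: at line 7 remove [voqmv,crye] add [bolg,rws] -> 12 lines: ccs kueb ktyw nshxc cuxou ktmcu vwg bolg rws swjj ksz rbgm
Hunk 4: at line 6 remove [bolg] add [dkz,pnhc,svki] -> 14 lines: ccs kueb ktyw nshxc cuxou ktmcu vwg dkz pnhc svki rws swjj ksz rbgm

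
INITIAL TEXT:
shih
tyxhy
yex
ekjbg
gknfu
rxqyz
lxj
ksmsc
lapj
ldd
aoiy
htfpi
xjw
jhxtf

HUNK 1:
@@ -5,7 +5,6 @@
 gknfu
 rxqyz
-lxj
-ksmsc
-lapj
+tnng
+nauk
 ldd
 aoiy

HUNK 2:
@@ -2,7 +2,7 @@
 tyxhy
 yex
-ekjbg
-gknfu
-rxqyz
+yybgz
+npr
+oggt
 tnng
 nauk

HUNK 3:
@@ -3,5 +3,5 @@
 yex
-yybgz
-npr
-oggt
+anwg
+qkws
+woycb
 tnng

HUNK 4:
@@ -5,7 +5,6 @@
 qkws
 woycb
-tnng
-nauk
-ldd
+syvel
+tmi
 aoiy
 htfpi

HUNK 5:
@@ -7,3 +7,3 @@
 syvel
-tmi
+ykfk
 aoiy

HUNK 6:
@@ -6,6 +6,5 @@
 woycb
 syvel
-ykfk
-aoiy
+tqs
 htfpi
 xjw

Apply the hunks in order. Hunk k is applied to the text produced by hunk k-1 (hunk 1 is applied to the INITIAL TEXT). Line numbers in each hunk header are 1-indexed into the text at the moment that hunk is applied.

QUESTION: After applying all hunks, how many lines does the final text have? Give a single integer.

Hunk 1: at line 5 remove [lxj,ksmsc,lapj] add [tnng,nauk] -> 13 lines: shih tyxhy yex ekjbg gknfu rxqyz tnng nauk ldd aoiy htfpi xjw jhxtf
Hunk 2: at line 2 remove [ekjbg,gknfu,rxqyz] add [yybgz,npr,oggt] -> 13 lines: shih tyxhy yex yybgz npr oggt tnng nauk ldd aoiy htfpi xjw jhxtf
Hunk 3: at line 3 remove [yybgz,npr,oggt] add [anwg,qkws,woycb] -> 13 lines: shih tyxhy yex anwg qkws woycb tnng nauk ldd aoiy htfpi xjw jhxtf
Hunk 4: at line 5 remove [tnng,nauk,ldd] add [syvel,tmi] -> 12 lines: shih tyxhy yex anwg qkws woycb syvel tmi aoiy htfpi xjw jhxtf
Hunk 5: at line 7 remove [tmi] add [ykfk] -> 12 lines: shih tyxhy yex anwg qkws woycb syvel ykfk aoiy htfpi xjw jhxtf
Hunk 6: at line 6 remove [ykfk,aoiy] add [tqs] -> 11 lines: shih tyxhy yex anwg qkws woycb syvel tqs htfpi xjw jhxtf
Final line count: 11

Answer: 11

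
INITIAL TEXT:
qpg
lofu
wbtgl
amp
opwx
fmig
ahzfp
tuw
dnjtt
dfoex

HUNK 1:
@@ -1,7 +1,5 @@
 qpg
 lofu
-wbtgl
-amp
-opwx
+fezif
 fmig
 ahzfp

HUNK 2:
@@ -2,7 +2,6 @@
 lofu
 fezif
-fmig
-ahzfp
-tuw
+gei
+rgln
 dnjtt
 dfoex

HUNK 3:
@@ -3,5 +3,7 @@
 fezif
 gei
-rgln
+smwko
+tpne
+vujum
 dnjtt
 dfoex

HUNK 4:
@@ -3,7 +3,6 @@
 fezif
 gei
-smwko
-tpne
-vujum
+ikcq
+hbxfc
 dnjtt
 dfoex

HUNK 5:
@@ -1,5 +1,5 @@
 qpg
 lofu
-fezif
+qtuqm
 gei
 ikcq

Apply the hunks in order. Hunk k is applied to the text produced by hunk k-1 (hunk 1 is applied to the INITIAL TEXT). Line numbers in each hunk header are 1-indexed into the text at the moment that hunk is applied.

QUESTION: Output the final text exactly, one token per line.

Hunk 1: at line 1 remove [wbtgl,amp,opwx] add [fezif] -> 8 lines: qpg lofu fezif fmig ahzfp tuw dnjtt dfoex
Hunk 2: at line 2 remove [fmig,ahzfp,tuw] add [gei,rgln] -> 7 lines: qpg lofu fezif gei rgln dnjtt dfoex
Hunk 3: at line 3 remove [rgln] add [smwko,tpne,vujum] -> 9 lines: qpg lofu fezif gei smwko tpne vujum dnjtt dfoex
Hunk 4: at line 3 remove [smwko,tpne,vujum] add [ikcq,hbxfc] -> 8 lines: qpg lofu fezif gei ikcq hbxfc dnjtt dfoex
Hunk 5: at line 1 remove [fezif] add [qtuqm] -> 8 lines: qpg lofu qtuqm gei ikcq hbxfc dnjtt dfoex

Answer: qpg
lofu
qtuqm
gei
ikcq
hbxfc
dnjtt
dfoex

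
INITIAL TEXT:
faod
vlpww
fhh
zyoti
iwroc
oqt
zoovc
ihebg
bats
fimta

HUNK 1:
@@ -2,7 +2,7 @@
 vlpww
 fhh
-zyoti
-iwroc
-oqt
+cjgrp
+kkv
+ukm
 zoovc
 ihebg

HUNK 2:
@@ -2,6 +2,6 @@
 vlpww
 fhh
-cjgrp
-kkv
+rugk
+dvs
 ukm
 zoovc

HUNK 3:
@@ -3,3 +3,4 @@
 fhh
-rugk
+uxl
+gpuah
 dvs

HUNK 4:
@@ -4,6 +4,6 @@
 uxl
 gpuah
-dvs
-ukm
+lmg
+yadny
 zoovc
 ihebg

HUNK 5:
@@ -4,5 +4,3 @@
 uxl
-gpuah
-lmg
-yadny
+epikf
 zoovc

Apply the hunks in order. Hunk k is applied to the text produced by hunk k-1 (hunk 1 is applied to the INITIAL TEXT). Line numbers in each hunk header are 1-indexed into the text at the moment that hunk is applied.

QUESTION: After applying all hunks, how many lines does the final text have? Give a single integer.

Answer: 9

Derivation:
Hunk 1: at line 2 remove [zyoti,iwroc,oqt] add [cjgrp,kkv,ukm] -> 10 lines: faod vlpww fhh cjgrp kkv ukm zoovc ihebg bats fimta
Hunk 2: at line 2 remove [cjgrp,kkv] add [rugk,dvs] -> 10 lines: faod vlpww fhh rugk dvs ukm zoovc ihebg bats fimta
Hunk 3: at line 3 remove [rugk] add [uxl,gpuah] -> 11 lines: faod vlpww fhh uxl gpuah dvs ukm zoovc ihebg bats fimta
Hunk 4: at line 4 remove [dvs,ukm] add [lmg,yadny] -> 11 lines: faod vlpww fhh uxl gpuah lmg yadny zoovc ihebg bats fimta
Hunk 5: at line 4 remove [gpuah,lmg,yadny] add [epikf] -> 9 lines: faod vlpww fhh uxl epikf zoovc ihebg bats fimta
Final line count: 9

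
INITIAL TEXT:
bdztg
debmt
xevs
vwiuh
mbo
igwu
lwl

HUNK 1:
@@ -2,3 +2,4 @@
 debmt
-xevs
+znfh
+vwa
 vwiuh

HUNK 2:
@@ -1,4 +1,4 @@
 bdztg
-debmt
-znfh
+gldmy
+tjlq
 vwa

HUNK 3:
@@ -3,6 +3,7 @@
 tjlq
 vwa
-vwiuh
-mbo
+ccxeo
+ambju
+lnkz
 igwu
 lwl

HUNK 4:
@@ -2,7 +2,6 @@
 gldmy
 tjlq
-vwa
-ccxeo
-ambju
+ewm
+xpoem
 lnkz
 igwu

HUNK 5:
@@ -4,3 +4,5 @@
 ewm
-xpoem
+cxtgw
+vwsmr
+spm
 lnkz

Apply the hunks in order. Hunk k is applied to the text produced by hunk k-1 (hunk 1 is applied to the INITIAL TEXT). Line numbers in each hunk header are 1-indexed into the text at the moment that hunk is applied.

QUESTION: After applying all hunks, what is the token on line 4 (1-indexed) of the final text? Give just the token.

Answer: ewm

Derivation:
Hunk 1: at line 2 remove [xevs] add [znfh,vwa] -> 8 lines: bdztg debmt znfh vwa vwiuh mbo igwu lwl
Hunk 2: at line 1 remove [debmt,znfh] add [gldmy,tjlq] -> 8 lines: bdztg gldmy tjlq vwa vwiuh mbo igwu lwl
Hunk 3: at line 3 remove [vwiuh,mbo] add [ccxeo,ambju,lnkz] -> 9 lines: bdztg gldmy tjlq vwa ccxeo ambju lnkz igwu lwl
Hunk 4: at line 2 remove [vwa,ccxeo,ambju] add [ewm,xpoem] -> 8 lines: bdztg gldmy tjlq ewm xpoem lnkz igwu lwl
Hunk 5: at line 4 remove [xpoem] add [cxtgw,vwsmr,spm] -> 10 lines: bdztg gldmy tjlq ewm cxtgw vwsmr spm lnkz igwu lwl
Final line 4: ewm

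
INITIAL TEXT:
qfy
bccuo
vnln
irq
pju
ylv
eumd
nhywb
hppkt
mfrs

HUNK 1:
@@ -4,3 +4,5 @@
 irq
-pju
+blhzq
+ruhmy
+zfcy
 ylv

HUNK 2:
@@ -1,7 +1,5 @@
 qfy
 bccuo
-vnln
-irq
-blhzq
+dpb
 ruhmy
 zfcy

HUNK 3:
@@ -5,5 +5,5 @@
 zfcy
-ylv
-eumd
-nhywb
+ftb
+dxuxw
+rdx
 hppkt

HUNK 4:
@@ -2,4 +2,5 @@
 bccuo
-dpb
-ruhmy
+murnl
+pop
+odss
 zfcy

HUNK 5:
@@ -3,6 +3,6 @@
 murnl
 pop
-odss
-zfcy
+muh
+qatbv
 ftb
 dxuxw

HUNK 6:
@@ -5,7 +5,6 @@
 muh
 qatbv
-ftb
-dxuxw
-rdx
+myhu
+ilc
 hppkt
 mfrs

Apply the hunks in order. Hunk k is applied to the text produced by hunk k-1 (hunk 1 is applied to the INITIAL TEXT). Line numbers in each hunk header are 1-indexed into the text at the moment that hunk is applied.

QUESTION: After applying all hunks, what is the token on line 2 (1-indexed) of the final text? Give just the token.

Answer: bccuo

Derivation:
Hunk 1: at line 4 remove [pju] add [blhzq,ruhmy,zfcy] -> 12 lines: qfy bccuo vnln irq blhzq ruhmy zfcy ylv eumd nhywb hppkt mfrs
Hunk 2: at line 1 remove [vnln,irq,blhzq] add [dpb] -> 10 lines: qfy bccuo dpb ruhmy zfcy ylv eumd nhywb hppkt mfrs
Hunk 3: at line 5 remove [ylv,eumd,nhywb] add [ftb,dxuxw,rdx] -> 10 lines: qfy bccuo dpb ruhmy zfcy ftb dxuxw rdx hppkt mfrs
Hunk 4: at line 2 remove [dpb,ruhmy] add [murnl,pop,odss] -> 11 lines: qfy bccuo murnl pop odss zfcy ftb dxuxw rdx hppkt mfrs
Hunk 5: at line 3 remove [odss,zfcy] add [muh,qatbv] -> 11 lines: qfy bccuo murnl pop muh qatbv ftb dxuxw rdx hppkt mfrs
Hunk 6: at line 5 remove [ftb,dxuxw,rdx] add [myhu,ilc] -> 10 lines: qfy bccuo murnl pop muh qatbv myhu ilc hppkt mfrs
Final line 2: bccuo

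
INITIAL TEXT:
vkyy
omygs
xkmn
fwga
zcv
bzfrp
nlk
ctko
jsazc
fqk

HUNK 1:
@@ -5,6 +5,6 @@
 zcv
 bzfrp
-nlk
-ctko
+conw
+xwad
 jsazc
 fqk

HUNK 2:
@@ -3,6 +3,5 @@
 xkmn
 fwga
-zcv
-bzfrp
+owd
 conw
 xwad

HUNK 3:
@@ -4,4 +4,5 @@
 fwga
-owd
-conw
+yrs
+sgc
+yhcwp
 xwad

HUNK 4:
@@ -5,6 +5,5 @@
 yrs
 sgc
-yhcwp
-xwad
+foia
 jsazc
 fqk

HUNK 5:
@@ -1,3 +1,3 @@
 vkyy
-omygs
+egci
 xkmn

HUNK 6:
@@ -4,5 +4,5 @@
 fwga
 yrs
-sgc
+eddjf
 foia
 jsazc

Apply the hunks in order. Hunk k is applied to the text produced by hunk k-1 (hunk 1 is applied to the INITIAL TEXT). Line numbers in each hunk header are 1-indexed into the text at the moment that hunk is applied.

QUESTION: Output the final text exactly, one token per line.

Hunk 1: at line 5 remove [nlk,ctko] add [conw,xwad] -> 10 lines: vkyy omygs xkmn fwga zcv bzfrp conw xwad jsazc fqk
Hunk 2: at line 3 remove [zcv,bzfrp] add [owd] -> 9 lines: vkyy omygs xkmn fwga owd conw xwad jsazc fqk
Hunk 3: at line 4 remove [owd,conw] add [yrs,sgc,yhcwp] -> 10 lines: vkyy omygs xkmn fwga yrs sgc yhcwp xwad jsazc fqk
Hunk 4: at line 5 remove [yhcwp,xwad] add [foia] -> 9 lines: vkyy omygs xkmn fwga yrs sgc foia jsazc fqk
Hunk 5: at line 1 remove [omygs] add [egci] -> 9 lines: vkyy egci xkmn fwga yrs sgc foia jsazc fqk
Hunk 6: at line 4 remove [sgc] add [eddjf] -> 9 lines: vkyy egci xkmn fwga yrs eddjf foia jsazc fqk

Answer: vkyy
egci
xkmn
fwga
yrs
eddjf
foia
jsazc
fqk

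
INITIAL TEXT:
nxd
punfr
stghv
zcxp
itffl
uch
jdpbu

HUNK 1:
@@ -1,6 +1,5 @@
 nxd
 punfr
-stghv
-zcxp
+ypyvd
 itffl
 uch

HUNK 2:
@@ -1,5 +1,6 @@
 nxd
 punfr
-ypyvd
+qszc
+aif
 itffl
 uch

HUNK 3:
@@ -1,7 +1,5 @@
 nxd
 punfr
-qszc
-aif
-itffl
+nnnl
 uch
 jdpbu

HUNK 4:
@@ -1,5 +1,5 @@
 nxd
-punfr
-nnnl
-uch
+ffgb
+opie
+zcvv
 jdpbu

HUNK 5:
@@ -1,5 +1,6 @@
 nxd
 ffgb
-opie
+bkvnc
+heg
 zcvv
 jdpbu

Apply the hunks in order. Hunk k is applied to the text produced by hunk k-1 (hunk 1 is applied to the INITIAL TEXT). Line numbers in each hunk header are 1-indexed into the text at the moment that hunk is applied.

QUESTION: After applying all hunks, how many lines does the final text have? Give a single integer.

Hunk 1: at line 1 remove [stghv,zcxp] add [ypyvd] -> 6 lines: nxd punfr ypyvd itffl uch jdpbu
Hunk 2: at line 1 remove [ypyvd] add [qszc,aif] -> 7 lines: nxd punfr qszc aif itffl uch jdpbu
Hunk 3: at line 1 remove [qszc,aif,itffl] add [nnnl] -> 5 lines: nxd punfr nnnl uch jdpbu
Hunk 4: at line 1 remove [punfr,nnnl,uch] add [ffgb,opie,zcvv] -> 5 lines: nxd ffgb opie zcvv jdpbu
Hunk 5: at line 1 remove [opie] add [bkvnc,heg] -> 6 lines: nxd ffgb bkvnc heg zcvv jdpbu
Final line count: 6

Answer: 6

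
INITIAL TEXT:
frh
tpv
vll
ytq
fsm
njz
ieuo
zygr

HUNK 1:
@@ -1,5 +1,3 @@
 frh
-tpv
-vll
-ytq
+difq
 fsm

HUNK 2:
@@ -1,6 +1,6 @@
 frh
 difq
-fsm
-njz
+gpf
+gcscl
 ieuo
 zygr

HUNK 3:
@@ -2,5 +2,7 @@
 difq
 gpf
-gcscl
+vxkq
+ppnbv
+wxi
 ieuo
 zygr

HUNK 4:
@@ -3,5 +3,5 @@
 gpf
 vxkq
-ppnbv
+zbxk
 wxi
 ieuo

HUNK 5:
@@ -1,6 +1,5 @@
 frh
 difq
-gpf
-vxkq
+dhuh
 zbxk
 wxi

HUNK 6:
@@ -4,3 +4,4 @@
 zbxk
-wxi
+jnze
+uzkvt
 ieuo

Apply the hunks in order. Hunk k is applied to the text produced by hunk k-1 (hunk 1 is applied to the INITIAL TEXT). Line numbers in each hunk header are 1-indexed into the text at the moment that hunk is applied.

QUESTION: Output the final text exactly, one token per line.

Answer: frh
difq
dhuh
zbxk
jnze
uzkvt
ieuo
zygr

Derivation:
Hunk 1: at line 1 remove [tpv,vll,ytq] add [difq] -> 6 lines: frh difq fsm njz ieuo zygr
Hunk 2: at line 1 remove [fsm,njz] add [gpf,gcscl] -> 6 lines: frh difq gpf gcscl ieuo zygr
Hunk 3: at line 2 remove [gcscl] add [vxkq,ppnbv,wxi] -> 8 lines: frh difq gpf vxkq ppnbv wxi ieuo zygr
Hunk 4: at line 3 remove [ppnbv] add [zbxk] -> 8 lines: frh difq gpf vxkq zbxk wxi ieuo zygr
Hunk 5: at line 1 remove [gpf,vxkq] add [dhuh] -> 7 lines: frh difq dhuh zbxk wxi ieuo zygr
Hunk 6: at line 4 remove [wxi] add [jnze,uzkvt] -> 8 lines: frh difq dhuh zbxk jnze uzkvt ieuo zygr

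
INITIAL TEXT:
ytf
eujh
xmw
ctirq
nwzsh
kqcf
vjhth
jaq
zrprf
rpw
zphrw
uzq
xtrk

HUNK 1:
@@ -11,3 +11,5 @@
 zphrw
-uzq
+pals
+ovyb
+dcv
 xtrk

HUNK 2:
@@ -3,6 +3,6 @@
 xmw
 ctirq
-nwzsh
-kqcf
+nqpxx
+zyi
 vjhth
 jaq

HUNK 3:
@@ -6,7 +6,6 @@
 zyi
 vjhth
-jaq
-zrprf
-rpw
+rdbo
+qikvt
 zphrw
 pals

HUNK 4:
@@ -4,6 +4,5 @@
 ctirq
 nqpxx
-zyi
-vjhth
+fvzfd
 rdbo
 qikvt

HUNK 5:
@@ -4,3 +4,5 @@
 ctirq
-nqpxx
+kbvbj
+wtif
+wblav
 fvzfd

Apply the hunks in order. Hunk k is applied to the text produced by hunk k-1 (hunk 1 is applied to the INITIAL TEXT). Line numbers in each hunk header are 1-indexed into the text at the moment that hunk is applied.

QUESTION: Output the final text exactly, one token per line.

Answer: ytf
eujh
xmw
ctirq
kbvbj
wtif
wblav
fvzfd
rdbo
qikvt
zphrw
pals
ovyb
dcv
xtrk

Derivation:
Hunk 1: at line 11 remove [uzq] add [pals,ovyb,dcv] -> 15 lines: ytf eujh xmw ctirq nwzsh kqcf vjhth jaq zrprf rpw zphrw pals ovyb dcv xtrk
Hunk 2: at line 3 remove [nwzsh,kqcf] add [nqpxx,zyi] -> 15 lines: ytf eujh xmw ctirq nqpxx zyi vjhth jaq zrprf rpw zphrw pals ovyb dcv xtrk
Hunk 3: at line 6 remove [jaq,zrprf,rpw] add [rdbo,qikvt] -> 14 lines: ytf eujh xmw ctirq nqpxx zyi vjhth rdbo qikvt zphrw pals ovyb dcv xtrk
Hunk 4: at line 4 remove [zyi,vjhth] add [fvzfd] -> 13 lines: ytf eujh xmw ctirq nqpxx fvzfd rdbo qikvt zphrw pals ovyb dcv xtrk
Hunk 5: at line 4 remove [nqpxx] add [kbvbj,wtif,wblav] -> 15 lines: ytf eujh xmw ctirq kbvbj wtif wblav fvzfd rdbo qikvt zphrw pals ovyb dcv xtrk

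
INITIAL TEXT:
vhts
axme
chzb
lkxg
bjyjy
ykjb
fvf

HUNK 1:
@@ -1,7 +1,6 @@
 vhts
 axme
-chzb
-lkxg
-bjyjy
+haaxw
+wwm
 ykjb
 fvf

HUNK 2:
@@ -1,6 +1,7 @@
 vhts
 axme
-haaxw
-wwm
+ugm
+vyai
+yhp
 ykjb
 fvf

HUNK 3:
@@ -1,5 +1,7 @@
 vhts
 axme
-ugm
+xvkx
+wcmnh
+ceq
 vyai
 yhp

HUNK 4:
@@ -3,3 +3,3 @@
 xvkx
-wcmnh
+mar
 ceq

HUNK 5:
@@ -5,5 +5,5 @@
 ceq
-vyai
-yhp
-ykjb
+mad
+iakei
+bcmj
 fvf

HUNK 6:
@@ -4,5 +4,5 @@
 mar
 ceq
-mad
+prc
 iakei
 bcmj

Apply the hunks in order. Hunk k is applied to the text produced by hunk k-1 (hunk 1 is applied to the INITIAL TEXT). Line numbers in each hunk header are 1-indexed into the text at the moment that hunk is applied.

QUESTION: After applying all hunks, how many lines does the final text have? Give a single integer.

Hunk 1: at line 1 remove [chzb,lkxg,bjyjy] add [haaxw,wwm] -> 6 lines: vhts axme haaxw wwm ykjb fvf
Hunk 2: at line 1 remove [haaxw,wwm] add [ugm,vyai,yhp] -> 7 lines: vhts axme ugm vyai yhp ykjb fvf
Hunk 3: at line 1 remove [ugm] add [xvkx,wcmnh,ceq] -> 9 lines: vhts axme xvkx wcmnh ceq vyai yhp ykjb fvf
Hunk 4: at line 3 remove [wcmnh] add [mar] -> 9 lines: vhts axme xvkx mar ceq vyai yhp ykjb fvf
Hunk 5: at line 5 remove [vyai,yhp,ykjb] add [mad,iakei,bcmj] -> 9 lines: vhts axme xvkx mar ceq mad iakei bcmj fvf
Hunk 6: at line 4 remove [mad] add [prc] -> 9 lines: vhts axme xvkx mar ceq prc iakei bcmj fvf
Final line count: 9

Answer: 9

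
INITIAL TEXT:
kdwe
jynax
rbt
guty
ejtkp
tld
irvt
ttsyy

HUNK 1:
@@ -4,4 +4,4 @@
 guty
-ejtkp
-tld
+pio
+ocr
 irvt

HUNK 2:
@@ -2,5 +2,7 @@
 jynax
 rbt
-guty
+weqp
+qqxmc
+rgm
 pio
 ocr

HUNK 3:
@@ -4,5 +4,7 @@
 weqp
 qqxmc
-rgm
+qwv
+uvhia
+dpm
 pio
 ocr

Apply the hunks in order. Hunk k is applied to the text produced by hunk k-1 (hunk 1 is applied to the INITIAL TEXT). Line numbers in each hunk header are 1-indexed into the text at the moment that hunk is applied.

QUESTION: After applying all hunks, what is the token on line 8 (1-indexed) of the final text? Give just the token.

Answer: dpm

Derivation:
Hunk 1: at line 4 remove [ejtkp,tld] add [pio,ocr] -> 8 lines: kdwe jynax rbt guty pio ocr irvt ttsyy
Hunk 2: at line 2 remove [guty] add [weqp,qqxmc,rgm] -> 10 lines: kdwe jynax rbt weqp qqxmc rgm pio ocr irvt ttsyy
Hunk 3: at line 4 remove [rgm] add [qwv,uvhia,dpm] -> 12 lines: kdwe jynax rbt weqp qqxmc qwv uvhia dpm pio ocr irvt ttsyy
Final line 8: dpm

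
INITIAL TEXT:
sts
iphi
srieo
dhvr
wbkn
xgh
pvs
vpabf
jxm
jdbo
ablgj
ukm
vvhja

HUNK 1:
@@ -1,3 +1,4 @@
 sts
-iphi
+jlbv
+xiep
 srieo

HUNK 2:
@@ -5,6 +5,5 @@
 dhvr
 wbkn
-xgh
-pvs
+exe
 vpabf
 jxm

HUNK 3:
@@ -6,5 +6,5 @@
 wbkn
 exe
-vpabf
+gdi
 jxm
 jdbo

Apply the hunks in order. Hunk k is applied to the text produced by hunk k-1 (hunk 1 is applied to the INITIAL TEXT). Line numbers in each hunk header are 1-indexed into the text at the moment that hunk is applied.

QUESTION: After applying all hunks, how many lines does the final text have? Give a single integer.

Hunk 1: at line 1 remove [iphi] add [jlbv,xiep] -> 14 lines: sts jlbv xiep srieo dhvr wbkn xgh pvs vpabf jxm jdbo ablgj ukm vvhja
Hunk 2: at line 5 remove [xgh,pvs] add [exe] -> 13 lines: sts jlbv xiep srieo dhvr wbkn exe vpabf jxm jdbo ablgj ukm vvhja
Hunk 3: at line 6 remove [vpabf] add [gdi] -> 13 lines: sts jlbv xiep srieo dhvr wbkn exe gdi jxm jdbo ablgj ukm vvhja
Final line count: 13

Answer: 13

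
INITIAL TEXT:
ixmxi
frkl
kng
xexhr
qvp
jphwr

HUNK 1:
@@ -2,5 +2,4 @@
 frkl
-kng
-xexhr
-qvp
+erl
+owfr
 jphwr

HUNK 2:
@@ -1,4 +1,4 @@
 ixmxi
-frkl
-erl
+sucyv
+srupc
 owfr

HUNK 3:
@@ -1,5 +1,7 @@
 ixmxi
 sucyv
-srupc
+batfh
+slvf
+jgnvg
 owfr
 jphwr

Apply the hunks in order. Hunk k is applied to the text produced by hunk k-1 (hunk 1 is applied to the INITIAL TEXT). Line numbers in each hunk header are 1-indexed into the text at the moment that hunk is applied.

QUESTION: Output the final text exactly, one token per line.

Answer: ixmxi
sucyv
batfh
slvf
jgnvg
owfr
jphwr

Derivation:
Hunk 1: at line 2 remove [kng,xexhr,qvp] add [erl,owfr] -> 5 lines: ixmxi frkl erl owfr jphwr
Hunk 2: at line 1 remove [frkl,erl] add [sucyv,srupc] -> 5 lines: ixmxi sucyv srupc owfr jphwr
Hunk 3: at line 1 remove [srupc] add [batfh,slvf,jgnvg] -> 7 lines: ixmxi sucyv batfh slvf jgnvg owfr jphwr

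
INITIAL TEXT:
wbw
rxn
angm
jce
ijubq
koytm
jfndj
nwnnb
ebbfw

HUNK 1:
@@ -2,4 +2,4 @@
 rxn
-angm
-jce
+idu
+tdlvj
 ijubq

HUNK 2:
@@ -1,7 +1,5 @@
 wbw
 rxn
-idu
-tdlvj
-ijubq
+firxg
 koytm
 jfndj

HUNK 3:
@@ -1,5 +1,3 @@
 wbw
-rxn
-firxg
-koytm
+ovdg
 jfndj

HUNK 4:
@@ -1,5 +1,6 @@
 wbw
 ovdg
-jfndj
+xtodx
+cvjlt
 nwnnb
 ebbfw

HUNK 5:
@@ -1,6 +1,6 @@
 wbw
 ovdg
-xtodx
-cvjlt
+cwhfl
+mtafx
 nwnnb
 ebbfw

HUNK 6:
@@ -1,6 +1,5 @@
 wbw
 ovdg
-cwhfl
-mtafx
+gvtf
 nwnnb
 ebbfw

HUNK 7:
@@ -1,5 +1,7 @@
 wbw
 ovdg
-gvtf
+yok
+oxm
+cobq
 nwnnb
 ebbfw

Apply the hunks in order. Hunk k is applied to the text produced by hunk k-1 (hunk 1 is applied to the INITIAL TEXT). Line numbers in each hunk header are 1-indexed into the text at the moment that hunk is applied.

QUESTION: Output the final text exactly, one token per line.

Hunk 1: at line 2 remove [angm,jce] add [idu,tdlvj] -> 9 lines: wbw rxn idu tdlvj ijubq koytm jfndj nwnnb ebbfw
Hunk 2: at line 1 remove [idu,tdlvj,ijubq] add [firxg] -> 7 lines: wbw rxn firxg koytm jfndj nwnnb ebbfw
Hunk 3: at line 1 remove [rxn,firxg,koytm] add [ovdg] -> 5 lines: wbw ovdg jfndj nwnnb ebbfw
Hunk 4: at line 1 remove [jfndj] add [xtodx,cvjlt] -> 6 lines: wbw ovdg xtodx cvjlt nwnnb ebbfw
Hunk 5: at line 1 remove [xtodx,cvjlt] add [cwhfl,mtafx] -> 6 lines: wbw ovdg cwhfl mtafx nwnnb ebbfw
Hunk 6: at line 1 remove [cwhfl,mtafx] add [gvtf] -> 5 lines: wbw ovdg gvtf nwnnb ebbfw
Hunk 7: at line 1 remove [gvtf] add [yok,oxm,cobq] -> 7 lines: wbw ovdg yok oxm cobq nwnnb ebbfw

Answer: wbw
ovdg
yok
oxm
cobq
nwnnb
ebbfw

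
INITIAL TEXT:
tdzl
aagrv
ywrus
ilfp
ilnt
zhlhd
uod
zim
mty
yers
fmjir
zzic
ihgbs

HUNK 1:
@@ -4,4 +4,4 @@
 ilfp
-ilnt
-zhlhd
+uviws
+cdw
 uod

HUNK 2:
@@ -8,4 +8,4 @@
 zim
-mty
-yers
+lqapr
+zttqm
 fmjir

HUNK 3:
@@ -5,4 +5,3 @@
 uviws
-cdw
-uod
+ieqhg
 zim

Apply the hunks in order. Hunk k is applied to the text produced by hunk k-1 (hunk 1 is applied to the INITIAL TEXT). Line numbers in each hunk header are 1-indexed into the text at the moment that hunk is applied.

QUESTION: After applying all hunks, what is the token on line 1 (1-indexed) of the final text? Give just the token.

Answer: tdzl

Derivation:
Hunk 1: at line 4 remove [ilnt,zhlhd] add [uviws,cdw] -> 13 lines: tdzl aagrv ywrus ilfp uviws cdw uod zim mty yers fmjir zzic ihgbs
Hunk 2: at line 8 remove [mty,yers] add [lqapr,zttqm] -> 13 lines: tdzl aagrv ywrus ilfp uviws cdw uod zim lqapr zttqm fmjir zzic ihgbs
Hunk 3: at line 5 remove [cdw,uod] add [ieqhg] -> 12 lines: tdzl aagrv ywrus ilfp uviws ieqhg zim lqapr zttqm fmjir zzic ihgbs
Final line 1: tdzl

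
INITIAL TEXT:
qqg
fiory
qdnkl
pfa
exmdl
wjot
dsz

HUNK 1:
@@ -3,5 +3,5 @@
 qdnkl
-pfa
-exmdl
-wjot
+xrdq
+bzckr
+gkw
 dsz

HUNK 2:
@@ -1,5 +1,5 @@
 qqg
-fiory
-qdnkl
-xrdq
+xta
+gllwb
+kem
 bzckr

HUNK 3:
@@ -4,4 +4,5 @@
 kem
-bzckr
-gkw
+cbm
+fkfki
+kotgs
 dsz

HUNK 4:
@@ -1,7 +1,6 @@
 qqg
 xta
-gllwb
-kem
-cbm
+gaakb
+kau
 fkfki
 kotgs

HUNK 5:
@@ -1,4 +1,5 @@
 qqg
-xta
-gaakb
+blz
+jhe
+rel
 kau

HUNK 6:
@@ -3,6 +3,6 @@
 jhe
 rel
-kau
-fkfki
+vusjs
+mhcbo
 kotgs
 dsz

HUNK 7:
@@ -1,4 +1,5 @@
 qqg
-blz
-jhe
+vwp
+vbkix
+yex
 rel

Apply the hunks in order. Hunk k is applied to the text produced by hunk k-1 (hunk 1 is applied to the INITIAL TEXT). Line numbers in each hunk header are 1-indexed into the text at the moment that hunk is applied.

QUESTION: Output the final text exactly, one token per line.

Answer: qqg
vwp
vbkix
yex
rel
vusjs
mhcbo
kotgs
dsz

Derivation:
Hunk 1: at line 3 remove [pfa,exmdl,wjot] add [xrdq,bzckr,gkw] -> 7 lines: qqg fiory qdnkl xrdq bzckr gkw dsz
Hunk 2: at line 1 remove [fiory,qdnkl,xrdq] add [xta,gllwb,kem] -> 7 lines: qqg xta gllwb kem bzckr gkw dsz
Hunk 3: at line 4 remove [bzckr,gkw] add [cbm,fkfki,kotgs] -> 8 lines: qqg xta gllwb kem cbm fkfki kotgs dsz
Hunk 4: at line 1 remove [gllwb,kem,cbm] add [gaakb,kau] -> 7 lines: qqg xta gaakb kau fkfki kotgs dsz
Hunk 5: at line 1 remove [xta,gaakb] add [blz,jhe,rel] -> 8 lines: qqg blz jhe rel kau fkfki kotgs dsz
Hunk 6: at line 3 remove [kau,fkfki] add [vusjs,mhcbo] -> 8 lines: qqg blz jhe rel vusjs mhcbo kotgs dsz
Hunk 7: at line 1 remove [blz,jhe] add [vwp,vbkix,yex] -> 9 lines: qqg vwp vbkix yex rel vusjs mhcbo kotgs dsz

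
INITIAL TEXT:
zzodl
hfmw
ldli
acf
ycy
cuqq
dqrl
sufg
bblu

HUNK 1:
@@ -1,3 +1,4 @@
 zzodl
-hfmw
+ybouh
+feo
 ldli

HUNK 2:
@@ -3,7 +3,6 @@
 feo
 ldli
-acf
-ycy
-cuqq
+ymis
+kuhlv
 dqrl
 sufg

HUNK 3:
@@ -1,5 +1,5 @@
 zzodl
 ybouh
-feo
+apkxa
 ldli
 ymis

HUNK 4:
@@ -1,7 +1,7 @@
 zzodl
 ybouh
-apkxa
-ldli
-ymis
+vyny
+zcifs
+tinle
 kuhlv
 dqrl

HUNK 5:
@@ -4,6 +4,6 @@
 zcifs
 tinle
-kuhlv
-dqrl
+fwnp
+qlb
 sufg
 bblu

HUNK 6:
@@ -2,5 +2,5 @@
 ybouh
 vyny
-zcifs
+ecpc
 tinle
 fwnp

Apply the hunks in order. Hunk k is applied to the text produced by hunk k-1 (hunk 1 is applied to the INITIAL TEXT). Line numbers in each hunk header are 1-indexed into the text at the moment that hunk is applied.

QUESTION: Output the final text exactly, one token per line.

Answer: zzodl
ybouh
vyny
ecpc
tinle
fwnp
qlb
sufg
bblu

Derivation:
Hunk 1: at line 1 remove [hfmw] add [ybouh,feo] -> 10 lines: zzodl ybouh feo ldli acf ycy cuqq dqrl sufg bblu
Hunk 2: at line 3 remove [acf,ycy,cuqq] add [ymis,kuhlv] -> 9 lines: zzodl ybouh feo ldli ymis kuhlv dqrl sufg bblu
Hunk 3: at line 1 remove [feo] add [apkxa] -> 9 lines: zzodl ybouh apkxa ldli ymis kuhlv dqrl sufg bblu
Hunk 4: at line 1 remove [apkxa,ldli,ymis] add [vyny,zcifs,tinle] -> 9 lines: zzodl ybouh vyny zcifs tinle kuhlv dqrl sufg bblu
Hunk 5: at line 4 remove [kuhlv,dqrl] add [fwnp,qlb] -> 9 lines: zzodl ybouh vyny zcifs tinle fwnp qlb sufg bblu
Hunk 6: at line 2 remove [zcifs] add [ecpc] -> 9 lines: zzodl ybouh vyny ecpc tinle fwnp qlb sufg bblu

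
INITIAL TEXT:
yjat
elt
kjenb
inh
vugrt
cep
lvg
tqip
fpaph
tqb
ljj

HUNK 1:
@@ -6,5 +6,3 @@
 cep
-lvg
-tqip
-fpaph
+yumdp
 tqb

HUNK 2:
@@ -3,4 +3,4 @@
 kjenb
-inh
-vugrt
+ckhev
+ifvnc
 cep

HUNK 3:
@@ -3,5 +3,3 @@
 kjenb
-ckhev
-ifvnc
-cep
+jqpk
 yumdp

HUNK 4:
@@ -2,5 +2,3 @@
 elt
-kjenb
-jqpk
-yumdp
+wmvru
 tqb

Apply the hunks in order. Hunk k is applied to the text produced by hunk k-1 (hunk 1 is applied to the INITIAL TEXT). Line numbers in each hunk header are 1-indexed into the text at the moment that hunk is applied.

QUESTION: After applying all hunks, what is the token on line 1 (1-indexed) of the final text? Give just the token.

Hunk 1: at line 6 remove [lvg,tqip,fpaph] add [yumdp] -> 9 lines: yjat elt kjenb inh vugrt cep yumdp tqb ljj
Hunk 2: at line 3 remove [inh,vugrt] add [ckhev,ifvnc] -> 9 lines: yjat elt kjenb ckhev ifvnc cep yumdp tqb ljj
Hunk 3: at line 3 remove [ckhev,ifvnc,cep] add [jqpk] -> 7 lines: yjat elt kjenb jqpk yumdp tqb ljj
Hunk 4: at line 2 remove [kjenb,jqpk,yumdp] add [wmvru] -> 5 lines: yjat elt wmvru tqb ljj
Final line 1: yjat

Answer: yjat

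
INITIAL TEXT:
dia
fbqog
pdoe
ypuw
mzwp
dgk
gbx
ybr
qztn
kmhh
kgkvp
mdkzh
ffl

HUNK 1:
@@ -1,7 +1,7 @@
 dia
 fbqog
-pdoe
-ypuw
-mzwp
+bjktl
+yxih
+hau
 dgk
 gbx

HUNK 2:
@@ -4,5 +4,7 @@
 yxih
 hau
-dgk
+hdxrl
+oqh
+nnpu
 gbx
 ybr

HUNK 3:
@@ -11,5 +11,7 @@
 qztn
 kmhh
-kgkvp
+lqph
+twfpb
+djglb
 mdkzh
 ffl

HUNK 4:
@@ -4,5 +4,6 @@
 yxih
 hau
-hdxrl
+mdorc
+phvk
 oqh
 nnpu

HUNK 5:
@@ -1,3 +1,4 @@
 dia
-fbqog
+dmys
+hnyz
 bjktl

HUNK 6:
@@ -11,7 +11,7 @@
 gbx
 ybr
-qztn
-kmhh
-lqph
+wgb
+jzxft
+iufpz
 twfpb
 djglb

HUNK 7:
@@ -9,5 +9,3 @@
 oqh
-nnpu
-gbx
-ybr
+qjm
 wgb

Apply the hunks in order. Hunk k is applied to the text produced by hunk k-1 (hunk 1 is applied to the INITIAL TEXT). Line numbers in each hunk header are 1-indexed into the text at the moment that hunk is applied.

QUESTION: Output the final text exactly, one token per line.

Hunk 1: at line 1 remove [pdoe,ypuw,mzwp] add [bjktl,yxih,hau] -> 13 lines: dia fbqog bjktl yxih hau dgk gbx ybr qztn kmhh kgkvp mdkzh ffl
Hunk 2: at line 4 remove [dgk] add [hdxrl,oqh,nnpu] -> 15 lines: dia fbqog bjktl yxih hau hdxrl oqh nnpu gbx ybr qztn kmhh kgkvp mdkzh ffl
Hunk 3: at line 11 remove [kgkvp] add [lqph,twfpb,djglb] -> 17 lines: dia fbqog bjktl yxih hau hdxrl oqh nnpu gbx ybr qztn kmhh lqph twfpb djglb mdkzh ffl
Hunk 4: at line 4 remove [hdxrl] add [mdorc,phvk] -> 18 lines: dia fbqog bjktl yxih hau mdorc phvk oqh nnpu gbx ybr qztn kmhh lqph twfpb djglb mdkzh ffl
Hunk 5: at line 1 remove [fbqog] add [dmys,hnyz] -> 19 lines: dia dmys hnyz bjktl yxih hau mdorc phvk oqh nnpu gbx ybr qztn kmhh lqph twfpb djglb mdkzh ffl
Hunk 6: at line 11 remove [qztn,kmhh,lqph] add [wgb,jzxft,iufpz] -> 19 lines: dia dmys hnyz bjktl yxih hau mdorc phvk oqh nnpu gbx ybr wgb jzxft iufpz twfpb djglb mdkzh ffl
Hunk 7: at line 9 remove [nnpu,gbx,ybr] add [qjm] -> 17 lines: dia dmys hnyz bjktl yxih hau mdorc phvk oqh qjm wgb jzxft iufpz twfpb djglb mdkzh ffl

Answer: dia
dmys
hnyz
bjktl
yxih
hau
mdorc
phvk
oqh
qjm
wgb
jzxft
iufpz
twfpb
djglb
mdkzh
ffl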